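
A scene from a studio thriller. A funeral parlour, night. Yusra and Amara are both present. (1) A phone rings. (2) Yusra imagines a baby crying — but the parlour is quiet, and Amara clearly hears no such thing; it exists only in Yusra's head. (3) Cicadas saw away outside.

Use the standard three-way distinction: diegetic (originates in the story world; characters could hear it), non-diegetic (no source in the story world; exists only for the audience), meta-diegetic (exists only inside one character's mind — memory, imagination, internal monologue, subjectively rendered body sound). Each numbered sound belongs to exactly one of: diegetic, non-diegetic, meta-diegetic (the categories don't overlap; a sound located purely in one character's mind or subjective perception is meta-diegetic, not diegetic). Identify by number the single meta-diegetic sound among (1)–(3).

(1) is diegetic: an in-world source (a phone); characters could hear it.
(2) is meta-diegetic: the sound is imagined by Yusra; nothing in the story world is producing it and Amara can't hear it.
(3) is diegetic: it's the actual ambient sound of the location.
Only (2) is meta-diegetic.

2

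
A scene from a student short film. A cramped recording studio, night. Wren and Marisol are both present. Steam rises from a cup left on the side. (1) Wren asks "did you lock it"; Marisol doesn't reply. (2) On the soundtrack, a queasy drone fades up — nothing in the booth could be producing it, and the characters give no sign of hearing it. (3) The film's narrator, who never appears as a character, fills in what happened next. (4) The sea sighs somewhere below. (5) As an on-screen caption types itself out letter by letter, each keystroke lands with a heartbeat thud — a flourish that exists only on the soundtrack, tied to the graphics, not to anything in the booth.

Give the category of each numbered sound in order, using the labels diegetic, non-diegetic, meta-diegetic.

(1) spoken by a character present in the story world → diegetic.
(2) it has no source in the story world and no character can hear it — it's underscore → non-diegetic.
Sound (3): the narrator exists outside the story world, addressing only the audience, so non-diegetic.
(4) it's the actual ambient sound of the location → diegetic.
(5) the caption isn't part of the story world, so neither is the sound tied to it → non-diegetic.

diegetic, non-diegetic, non-diegetic, diegetic, non-diegetic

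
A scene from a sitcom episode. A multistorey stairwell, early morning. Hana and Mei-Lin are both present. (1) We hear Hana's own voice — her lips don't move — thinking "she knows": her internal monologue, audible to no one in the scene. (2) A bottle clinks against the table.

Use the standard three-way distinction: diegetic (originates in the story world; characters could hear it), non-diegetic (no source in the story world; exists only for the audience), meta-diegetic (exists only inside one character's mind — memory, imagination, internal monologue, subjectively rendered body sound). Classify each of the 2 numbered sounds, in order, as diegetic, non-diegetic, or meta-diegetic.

meta-diegetic, diegetic

(1) it's Hana's unspoken thought, heard only by the audience via her subjectivity → meta-diegetic.
Sound (2): a bottle is a real object/event in the scene's world, so diegetic.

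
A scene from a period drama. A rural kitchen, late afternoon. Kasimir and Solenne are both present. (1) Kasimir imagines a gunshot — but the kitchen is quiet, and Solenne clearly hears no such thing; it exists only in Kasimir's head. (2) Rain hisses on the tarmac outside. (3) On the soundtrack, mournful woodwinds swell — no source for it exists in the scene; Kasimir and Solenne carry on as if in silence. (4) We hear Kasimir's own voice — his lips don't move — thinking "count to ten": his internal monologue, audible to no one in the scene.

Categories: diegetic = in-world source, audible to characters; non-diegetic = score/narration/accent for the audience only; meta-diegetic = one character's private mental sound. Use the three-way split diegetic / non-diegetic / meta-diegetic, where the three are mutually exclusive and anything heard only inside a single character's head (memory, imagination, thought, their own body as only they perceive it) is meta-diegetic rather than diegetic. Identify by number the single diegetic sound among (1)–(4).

2

(1) subjective to Kasimir: the kitchen is silent and Solenne hears nothing → meta-diegetic.
(2) is diegetic: rain is part of the location's real environment.
(3) is non-diegetic: nothing in the kitchen produces it and the characters don't hear it — pure soundtrack.
Sound (4): Kasimir's thought-voice: a private mental sound no other character can hear, so meta-diegetic.
Only (2) is diegetic.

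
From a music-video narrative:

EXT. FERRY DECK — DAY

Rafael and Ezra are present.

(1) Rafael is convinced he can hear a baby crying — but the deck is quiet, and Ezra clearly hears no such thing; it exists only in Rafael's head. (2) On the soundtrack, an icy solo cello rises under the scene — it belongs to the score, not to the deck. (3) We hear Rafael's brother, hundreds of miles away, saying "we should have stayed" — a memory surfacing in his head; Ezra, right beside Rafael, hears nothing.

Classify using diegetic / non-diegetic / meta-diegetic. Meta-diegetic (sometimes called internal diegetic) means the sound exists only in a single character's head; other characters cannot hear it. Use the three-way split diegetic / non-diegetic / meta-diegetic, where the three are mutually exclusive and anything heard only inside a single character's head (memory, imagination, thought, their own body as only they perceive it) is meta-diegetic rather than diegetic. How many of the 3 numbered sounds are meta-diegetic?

(1) is meta-diegetic: subjective to Rafael: the deck is silent and Ezra hears nothing.
(2) score with no on-screen or off-screen source; it exists for the audience alone → non-diegetic.
(3) is meta-diegetic: it's Rafael's recollection rendered as sound; the other character can't hear it.
So 2 of the 3 are meta-diegetic: (1), (3).

2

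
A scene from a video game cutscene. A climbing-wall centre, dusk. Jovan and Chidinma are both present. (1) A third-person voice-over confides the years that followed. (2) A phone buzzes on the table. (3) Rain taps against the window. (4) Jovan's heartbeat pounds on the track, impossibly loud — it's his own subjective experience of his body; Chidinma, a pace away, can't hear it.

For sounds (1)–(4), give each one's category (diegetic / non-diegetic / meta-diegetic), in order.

(1) external voice-over — not a character, not heard by anyone in the scene → non-diegetic.
Sound (2): an in-world source (a phone); characters could hear it, so diegetic.
(3) rain is part of the location's real environment → diegetic.
(4) it's Jovan's internal bodily sensation rendered as sound; only Jovan 'hears' it → meta-diegetic.

non-diegetic, diegetic, diegetic, meta-diegetic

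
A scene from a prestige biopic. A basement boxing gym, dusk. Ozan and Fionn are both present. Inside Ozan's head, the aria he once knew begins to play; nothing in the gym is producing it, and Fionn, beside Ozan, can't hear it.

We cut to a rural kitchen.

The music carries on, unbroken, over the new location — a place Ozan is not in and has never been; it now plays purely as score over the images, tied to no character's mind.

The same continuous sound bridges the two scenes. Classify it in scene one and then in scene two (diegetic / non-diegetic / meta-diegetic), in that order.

meta-diegetic, non-diegetic

Scene one: the music exists only inside Ozan's mind; Fionn can't hear it → meta-diegetic.
Scene two: it's detached from Ozan entirely and plays over unrelated images with no in-world source — conventional underscore → non-diegetic.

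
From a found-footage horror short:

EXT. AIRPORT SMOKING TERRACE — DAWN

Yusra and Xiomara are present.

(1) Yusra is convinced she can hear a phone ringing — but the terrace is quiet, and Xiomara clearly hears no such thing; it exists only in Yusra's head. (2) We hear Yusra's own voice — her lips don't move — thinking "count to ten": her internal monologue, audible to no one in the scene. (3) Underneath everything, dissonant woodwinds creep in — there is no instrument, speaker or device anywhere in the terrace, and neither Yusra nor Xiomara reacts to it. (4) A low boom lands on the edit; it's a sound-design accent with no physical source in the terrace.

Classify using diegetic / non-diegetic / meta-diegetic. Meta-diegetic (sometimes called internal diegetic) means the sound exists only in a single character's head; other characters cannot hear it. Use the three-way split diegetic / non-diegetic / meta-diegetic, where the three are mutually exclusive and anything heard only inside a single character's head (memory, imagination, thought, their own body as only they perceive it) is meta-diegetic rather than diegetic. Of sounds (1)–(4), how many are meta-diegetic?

2

(1) the sound is imagined by Yusra; nothing in the story world is producing it and Xiomara can't hear it → meta-diegetic.
(2) it's Yusra's unspoken thought, heard only by the audience via her subjectivity → meta-diegetic.
Sound (3): nothing in the terrace produces it and the characters don't hear it — pure soundtrack, so non-diegetic.
(4) is non-diegetic: an editorial stinger — it belongs to the cut, not the story world.
So 2 of the 4 are meta-diegetic: (1), (2).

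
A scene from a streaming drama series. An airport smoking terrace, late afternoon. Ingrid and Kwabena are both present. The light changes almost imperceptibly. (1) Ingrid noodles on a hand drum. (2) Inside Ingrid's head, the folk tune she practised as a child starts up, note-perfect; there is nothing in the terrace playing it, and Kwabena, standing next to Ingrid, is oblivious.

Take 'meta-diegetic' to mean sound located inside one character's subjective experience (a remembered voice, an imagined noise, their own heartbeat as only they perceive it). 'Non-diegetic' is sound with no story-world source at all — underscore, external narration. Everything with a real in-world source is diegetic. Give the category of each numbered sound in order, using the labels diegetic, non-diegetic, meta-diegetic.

diegetic, meta-diegetic

(1) a character is playing a hand drum on screen → diegetic.
Sound (2): the music is a memory playing inside Ingrid's mind alone; no real-world source, Kwabena can't hear it, so meta-diegetic.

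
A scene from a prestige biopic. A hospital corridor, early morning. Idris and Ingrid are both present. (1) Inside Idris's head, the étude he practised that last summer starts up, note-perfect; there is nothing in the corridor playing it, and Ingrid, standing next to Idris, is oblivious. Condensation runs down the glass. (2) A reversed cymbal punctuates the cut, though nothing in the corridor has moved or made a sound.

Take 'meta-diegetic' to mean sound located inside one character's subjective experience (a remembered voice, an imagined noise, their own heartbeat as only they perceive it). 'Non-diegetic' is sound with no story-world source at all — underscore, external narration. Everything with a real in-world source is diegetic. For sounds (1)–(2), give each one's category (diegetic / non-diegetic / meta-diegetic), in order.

meta-diegetic, non-diegetic

Sound (1): it lives in Idris's subjectivity, not in the corridor, so meta-diegetic.
(2) an editorial stinger — it belongs to the cut, not the story world → non-diegetic.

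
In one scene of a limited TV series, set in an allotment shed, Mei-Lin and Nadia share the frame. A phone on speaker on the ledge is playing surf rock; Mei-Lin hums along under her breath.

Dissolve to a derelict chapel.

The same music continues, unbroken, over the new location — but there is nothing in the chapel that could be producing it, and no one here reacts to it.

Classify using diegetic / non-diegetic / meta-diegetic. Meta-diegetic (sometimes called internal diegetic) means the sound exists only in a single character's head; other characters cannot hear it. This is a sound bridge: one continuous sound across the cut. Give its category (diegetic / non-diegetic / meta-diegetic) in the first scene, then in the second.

Scene one: a phone on speaker is an on-screen source and Mei-Lin reacts to it → diegetic.
Scene two: there is no source in the chapel and no one hears it — it's now underscore → non-diegetic.

diegetic, non-diegetic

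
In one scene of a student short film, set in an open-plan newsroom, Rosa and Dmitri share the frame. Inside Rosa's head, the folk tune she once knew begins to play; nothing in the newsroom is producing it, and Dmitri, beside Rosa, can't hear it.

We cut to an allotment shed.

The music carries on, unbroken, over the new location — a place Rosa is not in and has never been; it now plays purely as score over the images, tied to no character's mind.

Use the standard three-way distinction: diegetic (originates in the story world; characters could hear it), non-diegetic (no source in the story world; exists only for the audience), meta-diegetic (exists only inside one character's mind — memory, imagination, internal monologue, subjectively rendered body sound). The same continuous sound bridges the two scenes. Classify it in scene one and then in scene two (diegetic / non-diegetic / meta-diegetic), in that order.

Scene one: the music exists only inside Rosa's mind; Dmitri can't hear it → meta-diegetic.
Scene two: it's detached from Rosa entirely and plays over unrelated images with no in-world source — conventional underscore → non-diegetic.

meta-diegetic, non-diegetic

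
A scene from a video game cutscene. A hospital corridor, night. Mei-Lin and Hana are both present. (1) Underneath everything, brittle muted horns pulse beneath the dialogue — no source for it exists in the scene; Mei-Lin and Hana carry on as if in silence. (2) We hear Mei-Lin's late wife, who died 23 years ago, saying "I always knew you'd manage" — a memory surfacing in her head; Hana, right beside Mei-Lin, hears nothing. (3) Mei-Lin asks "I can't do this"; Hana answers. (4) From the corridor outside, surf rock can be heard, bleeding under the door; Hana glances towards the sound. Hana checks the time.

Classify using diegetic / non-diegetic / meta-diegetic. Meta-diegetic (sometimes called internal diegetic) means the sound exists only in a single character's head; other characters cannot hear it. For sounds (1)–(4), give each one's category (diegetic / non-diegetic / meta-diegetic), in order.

non-diegetic, meta-diegetic, diegetic, diegetic

Sound (1): score with no on-screen or off-screen source; it exists for the audience alone, so non-diegetic.
(2) is meta-diegetic: a remembered line, private to Mei-Lin — not present in the room, not audible to Hana.
Sound (3): Mei-Lin is a character speaking aloud in the scene, so diegetic.
Sound (4): off-screen diegetic: the source is out of frame but still in the story's space, so diegetic.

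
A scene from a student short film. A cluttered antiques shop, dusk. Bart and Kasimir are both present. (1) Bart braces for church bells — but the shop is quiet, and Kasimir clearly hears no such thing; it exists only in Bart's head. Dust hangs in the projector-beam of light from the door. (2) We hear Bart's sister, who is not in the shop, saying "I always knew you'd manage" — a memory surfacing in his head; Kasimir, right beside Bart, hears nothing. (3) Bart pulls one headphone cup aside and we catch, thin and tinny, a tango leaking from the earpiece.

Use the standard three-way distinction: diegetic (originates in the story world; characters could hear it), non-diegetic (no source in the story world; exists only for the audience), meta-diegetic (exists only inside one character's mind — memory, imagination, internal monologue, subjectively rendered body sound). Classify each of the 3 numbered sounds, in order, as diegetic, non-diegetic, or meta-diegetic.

meta-diegetic, meta-diegetic, diegetic

Sound (1): the sound is imagined by Bart; nothing in the story world is producing it and Kasimir can't hear it, so meta-diegetic.
(2) the voice is a memory playing only inside Bart's mind; Kasimir can't hear it → meta-diegetic.
(3) the earpiece is a real device on Bart's head — source music → diegetic.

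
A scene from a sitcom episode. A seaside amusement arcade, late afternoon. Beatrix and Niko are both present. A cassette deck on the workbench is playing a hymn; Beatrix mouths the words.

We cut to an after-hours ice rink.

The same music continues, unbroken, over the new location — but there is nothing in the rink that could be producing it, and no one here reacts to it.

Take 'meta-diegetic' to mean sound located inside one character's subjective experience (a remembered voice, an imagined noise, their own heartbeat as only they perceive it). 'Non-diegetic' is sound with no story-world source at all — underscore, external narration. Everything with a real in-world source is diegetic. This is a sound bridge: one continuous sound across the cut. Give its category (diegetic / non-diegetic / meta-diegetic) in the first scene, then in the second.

Scene one: a cassette deck is an on-screen source and Beatrix reacts to it → diegetic.
Scene two: there is no source in the rink and no one hears it — it's now underscore → non-diegetic.

diegetic, non-diegetic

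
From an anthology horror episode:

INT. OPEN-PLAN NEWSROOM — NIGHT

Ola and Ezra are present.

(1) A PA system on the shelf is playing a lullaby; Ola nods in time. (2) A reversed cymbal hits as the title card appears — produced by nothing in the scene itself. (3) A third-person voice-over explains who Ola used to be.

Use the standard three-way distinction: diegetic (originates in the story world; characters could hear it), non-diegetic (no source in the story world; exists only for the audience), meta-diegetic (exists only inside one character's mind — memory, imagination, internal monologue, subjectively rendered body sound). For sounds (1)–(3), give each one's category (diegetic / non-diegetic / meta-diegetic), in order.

diegetic, non-diegetic, non-diegetic

(1) the music comes from an on-screen device that Ola responds to → diegetic.
Sound (2): nothing in the scene produces it; it's an accent added for the audience, so non-diegetic.
(3) is non-diegetic: commentary laid over the scene from outside the fiction.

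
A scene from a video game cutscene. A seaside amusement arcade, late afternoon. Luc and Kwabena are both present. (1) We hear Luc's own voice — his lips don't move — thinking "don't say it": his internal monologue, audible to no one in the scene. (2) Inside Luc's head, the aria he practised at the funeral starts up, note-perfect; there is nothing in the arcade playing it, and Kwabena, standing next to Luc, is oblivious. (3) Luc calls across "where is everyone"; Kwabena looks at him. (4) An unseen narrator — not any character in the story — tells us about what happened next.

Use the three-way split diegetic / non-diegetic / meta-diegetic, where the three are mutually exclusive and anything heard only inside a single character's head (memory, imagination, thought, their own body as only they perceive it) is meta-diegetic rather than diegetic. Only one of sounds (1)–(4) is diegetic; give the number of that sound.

(1) internal monologue — inside Luc's mind, not spoken into the scene → meta-diegetic.
(2) is meta-diegetic: it lives in Luc's subjectivity, not in the arcade.
Sound (3): on-screen dialogue — Luc speaks and Kwabena is there to hear, so diegetic.
(4) the narrator exists outside the story world, addressing only the audience → non-diegetic.
Only (3) is diegetic.

3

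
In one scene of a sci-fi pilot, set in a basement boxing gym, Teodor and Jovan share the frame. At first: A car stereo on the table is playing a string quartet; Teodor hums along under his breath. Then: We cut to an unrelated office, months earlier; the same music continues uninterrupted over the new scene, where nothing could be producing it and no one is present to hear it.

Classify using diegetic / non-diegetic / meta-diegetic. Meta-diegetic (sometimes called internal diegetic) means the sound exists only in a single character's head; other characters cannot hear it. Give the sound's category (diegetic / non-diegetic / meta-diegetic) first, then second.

diegetic, non-diegetic

First: a car stereo is a real in-scene source and Teodor reacts to it → diegetic.
Second: there is no longer any in-world source and no one can hear it — it has become underscore → non-diegetic.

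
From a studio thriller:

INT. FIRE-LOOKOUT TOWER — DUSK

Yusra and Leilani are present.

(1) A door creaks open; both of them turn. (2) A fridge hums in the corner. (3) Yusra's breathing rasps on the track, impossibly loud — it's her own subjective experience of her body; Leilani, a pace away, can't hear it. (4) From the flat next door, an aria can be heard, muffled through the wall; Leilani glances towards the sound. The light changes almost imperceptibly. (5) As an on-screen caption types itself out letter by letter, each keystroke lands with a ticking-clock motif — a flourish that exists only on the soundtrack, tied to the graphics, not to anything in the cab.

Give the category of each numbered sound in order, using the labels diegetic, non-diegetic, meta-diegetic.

Sound (1): an in-world source (a door); characters could hear it, so diegetic.
Sound (2): ambient/room sound belonging to the story's physical space, so diegetic.
(3) is meta-diegetic: a subjective body sound — Yusra's private perception, inaudible to Leilani.
Sound (4): off-screen diegetic: the source is out of frame but still in the story's space, so diegetic.
(5) the caption isn't part of the story world, so neither is the sound tied to it → non-diegetic.

diegetic, diegetic, meta-diegetic, diegetic, non-diegetic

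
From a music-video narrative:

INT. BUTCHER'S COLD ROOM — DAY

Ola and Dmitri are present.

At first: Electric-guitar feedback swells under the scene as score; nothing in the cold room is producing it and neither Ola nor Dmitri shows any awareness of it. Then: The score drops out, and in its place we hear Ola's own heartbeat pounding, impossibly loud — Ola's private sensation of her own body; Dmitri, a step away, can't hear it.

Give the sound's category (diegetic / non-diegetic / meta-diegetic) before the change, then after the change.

Before the change: underscore with no in-world source, inaudible to the characters → non-diegetic.
After the change: the body sound is Ola's subjective perception alone — Dmitri can't hear it → meta-diegetic.

non-diegetic, meta-diegetic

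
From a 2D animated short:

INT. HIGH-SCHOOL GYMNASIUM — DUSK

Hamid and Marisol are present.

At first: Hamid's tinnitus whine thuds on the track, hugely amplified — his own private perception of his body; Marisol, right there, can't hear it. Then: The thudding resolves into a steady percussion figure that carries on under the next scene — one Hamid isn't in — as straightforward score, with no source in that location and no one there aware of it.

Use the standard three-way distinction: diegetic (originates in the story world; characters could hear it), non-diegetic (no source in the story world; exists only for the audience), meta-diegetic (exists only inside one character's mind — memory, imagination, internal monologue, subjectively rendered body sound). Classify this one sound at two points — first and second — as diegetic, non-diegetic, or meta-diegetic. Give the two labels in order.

First: it's Hamid's subjective body sound, inaudible to Marisol → meta-diegetic.
Second: detached from Hamid and playing as sourceless score over a scene he isn't in — for the audience only → non-diegetic.

meta-diegetic, non-diegetic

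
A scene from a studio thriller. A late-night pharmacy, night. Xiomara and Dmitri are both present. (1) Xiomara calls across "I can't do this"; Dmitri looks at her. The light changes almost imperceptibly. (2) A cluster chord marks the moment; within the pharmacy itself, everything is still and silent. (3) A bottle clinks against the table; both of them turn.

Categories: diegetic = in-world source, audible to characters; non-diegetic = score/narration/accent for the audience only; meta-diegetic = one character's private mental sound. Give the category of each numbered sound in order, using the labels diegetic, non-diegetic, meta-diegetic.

diegetic, non-diegetic, diegetic

(1) on-screen dialogue — Xiomara speaks and Dmitri is there to hear → diegetic.
(2) nothing in the scene produces it; it's an accent added for the audience → non-diegetic.
Sound (3): a bottle is a real object/event in the scene's world, so diegetic.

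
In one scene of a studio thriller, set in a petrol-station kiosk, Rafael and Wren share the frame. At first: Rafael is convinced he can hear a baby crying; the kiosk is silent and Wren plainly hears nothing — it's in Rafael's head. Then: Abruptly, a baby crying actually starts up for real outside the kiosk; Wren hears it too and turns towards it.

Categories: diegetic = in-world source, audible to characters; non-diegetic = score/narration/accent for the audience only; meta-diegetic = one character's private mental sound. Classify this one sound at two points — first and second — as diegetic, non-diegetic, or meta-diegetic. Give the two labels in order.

meta-diegetic, diegetic

First: only Rafael 'hears' it — imagined, in his mind → meta-diegetic.
Second: now there's a real external source and Wren hears it too — in the story world → diegetic.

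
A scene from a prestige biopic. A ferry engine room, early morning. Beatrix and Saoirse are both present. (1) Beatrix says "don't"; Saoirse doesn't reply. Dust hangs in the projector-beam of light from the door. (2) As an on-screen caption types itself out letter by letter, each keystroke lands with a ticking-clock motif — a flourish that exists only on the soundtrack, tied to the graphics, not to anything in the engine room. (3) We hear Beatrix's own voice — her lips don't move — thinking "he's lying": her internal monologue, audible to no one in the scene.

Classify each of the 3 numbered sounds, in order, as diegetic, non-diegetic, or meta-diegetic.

(1) spoken by a character present in the story world → diegetic.
(2) is non-diegetic: sound married to a title/caption — outside the diegesis by definition.
(3) Beatrix's thought-voice: a private mental sound no other character can hear → meta-diegetic.

diegetic, non-diegetic, meta-diegetic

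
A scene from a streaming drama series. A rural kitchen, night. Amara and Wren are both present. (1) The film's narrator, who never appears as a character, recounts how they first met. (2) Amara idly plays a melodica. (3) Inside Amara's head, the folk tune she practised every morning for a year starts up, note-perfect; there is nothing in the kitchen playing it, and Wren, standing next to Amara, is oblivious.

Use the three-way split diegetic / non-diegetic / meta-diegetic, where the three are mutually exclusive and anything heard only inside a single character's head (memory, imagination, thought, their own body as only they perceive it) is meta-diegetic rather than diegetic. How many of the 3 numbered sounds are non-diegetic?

(1) the narrator exists outside the story world, addressing only the audience → non-diegetic.
Sound (2): Amara is producing the music live, in the story world, so diegetic.
(3) is meta-diegetic: the music is a memory playing inside Amara's mind alone; no real-world source, Wren can't hear it.
So 1 of the 3 is non-diegetic: (1).

1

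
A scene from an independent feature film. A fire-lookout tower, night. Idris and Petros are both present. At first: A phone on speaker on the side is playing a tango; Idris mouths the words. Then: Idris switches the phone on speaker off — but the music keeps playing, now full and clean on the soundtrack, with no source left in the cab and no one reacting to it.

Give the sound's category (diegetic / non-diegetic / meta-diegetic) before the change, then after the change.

diegetic, non-diegetic

Before the change: a phone on speaker is a real in-scene source and Idris reacts to it → diegetic.
After the change: there is no longer any in-world source and no one can hear it — it has become underscore → non-diegetic.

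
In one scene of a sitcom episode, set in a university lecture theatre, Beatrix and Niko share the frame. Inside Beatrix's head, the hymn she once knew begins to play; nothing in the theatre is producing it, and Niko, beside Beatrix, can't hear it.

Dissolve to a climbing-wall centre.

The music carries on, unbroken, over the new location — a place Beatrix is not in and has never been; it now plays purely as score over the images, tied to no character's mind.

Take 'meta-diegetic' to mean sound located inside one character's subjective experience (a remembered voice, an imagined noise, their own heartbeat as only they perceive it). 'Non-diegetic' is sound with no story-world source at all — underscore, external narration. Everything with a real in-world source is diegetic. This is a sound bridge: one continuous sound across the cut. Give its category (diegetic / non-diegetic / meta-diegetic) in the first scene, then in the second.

Scene one: the music exists only inside Beatrix's mind; Niko can't hear it → meta-diegetic.
Scene two: it's detached from Beatrix entirely and plays over unrelated images with no in-world source — conventional underscore → non-diegetic.

meta-diegetic, non-diegetic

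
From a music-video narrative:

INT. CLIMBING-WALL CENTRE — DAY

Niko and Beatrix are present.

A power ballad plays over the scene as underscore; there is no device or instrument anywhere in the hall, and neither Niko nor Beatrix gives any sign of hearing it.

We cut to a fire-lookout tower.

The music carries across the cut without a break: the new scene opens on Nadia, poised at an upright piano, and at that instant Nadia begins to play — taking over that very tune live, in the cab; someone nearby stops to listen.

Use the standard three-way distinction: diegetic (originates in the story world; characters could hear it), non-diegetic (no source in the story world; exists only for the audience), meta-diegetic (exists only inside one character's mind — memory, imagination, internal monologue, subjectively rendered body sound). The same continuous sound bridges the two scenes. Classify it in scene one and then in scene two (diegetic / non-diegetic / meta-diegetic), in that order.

Scene one: there's no in-world source anywhere and no character hears it — underscore for the audience only → non-diegetic.
Scene two: from the moment Nadia starts playing, the tune is being performed on an upright piano inside the story world and another character hears it → diegetic.

non-diegetic, diegetic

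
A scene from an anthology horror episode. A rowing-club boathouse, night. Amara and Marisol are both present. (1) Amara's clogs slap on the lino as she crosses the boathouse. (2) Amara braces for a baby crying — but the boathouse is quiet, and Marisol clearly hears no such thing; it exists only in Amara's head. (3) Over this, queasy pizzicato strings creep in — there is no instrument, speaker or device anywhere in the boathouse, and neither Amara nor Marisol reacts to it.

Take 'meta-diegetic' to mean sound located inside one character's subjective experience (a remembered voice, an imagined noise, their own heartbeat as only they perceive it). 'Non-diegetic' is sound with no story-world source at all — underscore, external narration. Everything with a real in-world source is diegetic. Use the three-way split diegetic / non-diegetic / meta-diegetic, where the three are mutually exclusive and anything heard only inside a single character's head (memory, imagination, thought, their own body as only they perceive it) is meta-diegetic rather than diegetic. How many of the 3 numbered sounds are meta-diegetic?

(1) is diegetic: a character's body making contact with the set — an in-world sound.
(2) is meta-diegetic: the sound is imagined by Amara; nothing in the story world is producing it and Marisol can't hear it.
Sound (3): score with no on-screen or off-screen source; it exists for the audience alone, so non-diegetic.
So 1 of the 3 is meta-diegetic: (2).

1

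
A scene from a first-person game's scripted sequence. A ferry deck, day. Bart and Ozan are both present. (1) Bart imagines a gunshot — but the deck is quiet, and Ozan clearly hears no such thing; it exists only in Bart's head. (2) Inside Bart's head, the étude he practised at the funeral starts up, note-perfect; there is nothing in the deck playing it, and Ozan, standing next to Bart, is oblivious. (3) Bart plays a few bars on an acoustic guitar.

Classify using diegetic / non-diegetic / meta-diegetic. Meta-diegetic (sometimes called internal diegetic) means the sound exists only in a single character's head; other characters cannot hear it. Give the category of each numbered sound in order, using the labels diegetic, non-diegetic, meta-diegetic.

meta-diegetic, meta-diegetic, diegetic

(1) Bart alone 'hears' it — an imagined sound, not present in the space → meta-diegetic.
(2) is meta-diegetic: the music is a memory playing inside Bart's mind alone; no real-world source, Ozan can't hear it.
(3) is diegetic: the instrument and the performer are both in the scene.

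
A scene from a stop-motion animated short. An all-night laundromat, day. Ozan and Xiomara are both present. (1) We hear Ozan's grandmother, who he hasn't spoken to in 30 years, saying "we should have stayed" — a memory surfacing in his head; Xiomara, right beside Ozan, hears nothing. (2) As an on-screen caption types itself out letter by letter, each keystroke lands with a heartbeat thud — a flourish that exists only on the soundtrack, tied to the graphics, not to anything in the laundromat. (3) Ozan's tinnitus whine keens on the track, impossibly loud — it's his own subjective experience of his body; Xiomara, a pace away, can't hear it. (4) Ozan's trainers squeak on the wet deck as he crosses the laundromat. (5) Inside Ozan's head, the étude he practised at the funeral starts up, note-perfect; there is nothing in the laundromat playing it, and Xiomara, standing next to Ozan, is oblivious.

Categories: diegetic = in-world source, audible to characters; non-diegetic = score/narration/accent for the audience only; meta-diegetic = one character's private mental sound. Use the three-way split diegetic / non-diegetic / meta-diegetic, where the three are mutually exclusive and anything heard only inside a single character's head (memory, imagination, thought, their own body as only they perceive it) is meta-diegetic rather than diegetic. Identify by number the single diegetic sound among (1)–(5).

(1) is meta-diegetic: it's Ozan's recollection rendered as sound; the other character can't hear it.
(2) sound married to a title/caption — outside the diegesis by definition → non-diegetic.
(3) it's Ozan's internal bodily sensation rendered as sound; only Ozan 'hears' it → meta-diegetic.
(4) is diegetic: Ozan's footsteps are produced in the story world.
Sound (5): remembered music, private to Ozan — Xiomara is oblivious because it isn't in the room, so meta-diegetic.
Only (4) is diegetic.

4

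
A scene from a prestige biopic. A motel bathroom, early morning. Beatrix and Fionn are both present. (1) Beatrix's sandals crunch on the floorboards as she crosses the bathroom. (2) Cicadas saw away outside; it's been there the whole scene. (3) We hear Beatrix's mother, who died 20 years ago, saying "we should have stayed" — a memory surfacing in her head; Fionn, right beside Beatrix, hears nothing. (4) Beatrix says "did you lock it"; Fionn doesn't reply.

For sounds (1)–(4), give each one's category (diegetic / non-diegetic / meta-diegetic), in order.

diegetic, diegetic, meta-diegetic, diegetic

(1) is diegetic: a character's body making contact with the set — an in-world sound.
(2) it's the actual ambient sound of the location → diegetic.
Sound (3): the voice is a memory playing only inside Beatrix's mind; Fionn can't hear it, so meta-diegetic.
(4) spoken by a character present in the story world → diegetic.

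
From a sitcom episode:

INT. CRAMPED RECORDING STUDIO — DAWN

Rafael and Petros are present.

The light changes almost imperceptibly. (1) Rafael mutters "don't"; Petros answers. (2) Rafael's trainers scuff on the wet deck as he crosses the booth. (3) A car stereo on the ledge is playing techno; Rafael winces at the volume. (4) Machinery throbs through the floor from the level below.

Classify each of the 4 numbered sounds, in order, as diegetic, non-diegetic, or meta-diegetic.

Sound (1): on-screen dialogue — Rafael speaks and Petros is there to hear, so diegetic.
Sound (2): Rafael's footsteps are produced in the story world, so diegetic.
(3) is diegetic: a car stereo is a physical source in the scene and Rafael reacts to it.
(4) it's the actual ambient sound of the location → diegetic.

diegetic, diegetic, diegetic, diegetic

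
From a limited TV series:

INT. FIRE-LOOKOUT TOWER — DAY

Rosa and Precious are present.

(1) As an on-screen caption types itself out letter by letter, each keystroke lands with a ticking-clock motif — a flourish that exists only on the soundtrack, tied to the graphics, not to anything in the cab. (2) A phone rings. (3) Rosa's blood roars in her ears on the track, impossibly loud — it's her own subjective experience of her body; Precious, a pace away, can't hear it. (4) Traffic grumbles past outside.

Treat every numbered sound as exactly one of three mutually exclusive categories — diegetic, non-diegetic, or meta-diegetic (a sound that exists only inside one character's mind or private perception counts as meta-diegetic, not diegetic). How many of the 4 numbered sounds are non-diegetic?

1

(1) the caption isn't part of the story world, so neither is the sound tied to it → non-diegetic.
Sound (2): the sound comes from a phone physically present in the location, so diegetic.
(3) is meta-diegetic: a subjective body sound — Rosa's private perception, inaudible to Precious.
(4) is diegetic: it's the actual ambient sound of the location.
Non-diegetic: (1) — that's 1.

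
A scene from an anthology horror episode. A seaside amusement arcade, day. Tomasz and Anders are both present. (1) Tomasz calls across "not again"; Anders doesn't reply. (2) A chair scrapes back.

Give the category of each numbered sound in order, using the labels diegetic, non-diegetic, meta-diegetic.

(1) is diegetic: on-screen dialogue — Tomasz speaks and Anders is there to hear.
(2) the sound comes from a chair physically present in the location → diegetic.

diegetic, diegetic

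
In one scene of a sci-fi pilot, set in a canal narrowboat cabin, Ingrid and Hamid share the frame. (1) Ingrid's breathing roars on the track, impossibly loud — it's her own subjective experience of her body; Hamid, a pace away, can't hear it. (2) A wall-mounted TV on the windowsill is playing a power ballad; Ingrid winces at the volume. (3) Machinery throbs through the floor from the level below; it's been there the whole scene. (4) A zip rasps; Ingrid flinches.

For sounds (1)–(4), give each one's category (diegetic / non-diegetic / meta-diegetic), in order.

(1) point-of-audition from inside Ingrid's body; not a sound in the room → meta-diegetic.
(2) is diegetic: a wall-mounted TV is a physical source in the scene and Ingrid reacts to it.
(3) machinery is part of the location's real environment → diegetic.
Sound (4): a zip is a real object/event in the scene's world, so diegetic.

meta-diegetic, diegetic, diegetic, diegetic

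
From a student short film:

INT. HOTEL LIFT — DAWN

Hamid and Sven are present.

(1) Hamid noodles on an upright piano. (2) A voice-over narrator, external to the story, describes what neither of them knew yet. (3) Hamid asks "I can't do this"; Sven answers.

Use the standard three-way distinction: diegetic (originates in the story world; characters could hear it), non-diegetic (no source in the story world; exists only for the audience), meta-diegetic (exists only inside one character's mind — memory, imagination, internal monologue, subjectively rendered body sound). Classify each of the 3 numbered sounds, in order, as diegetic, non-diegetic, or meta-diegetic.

Sound (1): the instrument and the performer are both in the scene, so diegetic.
Sound (2): the narrator exists outside the story world, addressing only the audience, so non-diegetic.
Sound (3): on-screen dialogue — Hamid speaks and Sven is there to hear, so diegetic.

diegetic, non-diegetic, diegetic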